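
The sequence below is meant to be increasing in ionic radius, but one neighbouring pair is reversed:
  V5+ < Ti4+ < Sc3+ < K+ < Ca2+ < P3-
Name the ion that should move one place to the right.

K+

The pair K+, Ca2+ is the wrong way round — both have 18 electrons but Z(Ca)=20 > Z(K)=19, so Ca2+ should be the smaller of the two. All other adjacent pairs agree with periodic trends, so K+ is the misplaced ion.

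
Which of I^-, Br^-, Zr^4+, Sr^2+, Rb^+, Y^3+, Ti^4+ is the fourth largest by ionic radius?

First list Z and electron count for each: Ti^4+: 18 e⁻, Z=22, Zr^4+: 36 e⁻, Z=40, Y^3+: 36 e⁻, Z=39, Sr^2+: 36 e⁻, Z=38, Rb^+: 36 e⁻, Z=37, Br^-: 36 e⁻, Z=35, I^-: 54 e⁻, Z=53. Ti^4+ < Zr^4+ (same group, 1 shell fewer); Zr^4+ < Y^3+ (isoelectronic, higher Z=40 is smaller); Y^3+ < Sr^2+ (isoelectronic, higher Z=39 is smaller); Sr^2+ < Rb^+ (both 36 e⁻, Z=38>37); Rb^+ < Br^- (both 36 e⁻, Z=37>35); Br^- < I^- (same group, period 4 vs 5).
Ordering: Ti^4+ < Zr^4+ < Y^3+ < Sr^2+ < Rb^+ < Br^- < I^-. The fourth largest is Sr^2+.

Sr^2+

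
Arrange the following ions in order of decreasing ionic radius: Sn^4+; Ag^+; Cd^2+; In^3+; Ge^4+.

Ag^+ > Cd^2+ > In^3+ > Sn^4+ > Ge^4+

Electron counts and nuclear charges: Ge^4+: 28 e⁻, Z=32, Sn^4+: 46 e⁻, Z=50, In^3+: 46 e⁻, Z=49, Cd^2+: 46 e⁻, Z=48, Ag^+: 46 e⁻, Z=47. Ge^4+ < Sn^4+ (same group, 1 shell fewer); Sn^4+ < In^3+ (both 46 e⁻, Z=50>49); In^3+ < Cd^2+ (both 46 e⁻, Z=49>48); Cd^2+ < Ag^+ (isoelectronic, higher Z=48 is smaller).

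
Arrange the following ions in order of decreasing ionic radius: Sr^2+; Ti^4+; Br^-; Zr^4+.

Br^- > Sr^2+ > Zr^4+ > Ti^4+

Electron counts and nuclear charges: Ti^4+ (Z=22, 18 e⁻), Zr^4+ (Z=40, 36 e⁻), Sr^2+ (Z=38, 36 e⁻), Br^- (Z=35, 36 e⁻). Ti^4+ < Zr^4+ (same group, 1 shell fewer); Zr^4+ < Sr^2+ (both 36 e⁻, Z=40>38); Sr^2+ < Br^- (both 36 e⁻, Z=38>35).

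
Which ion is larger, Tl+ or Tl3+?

These are all Tl ions. Removing more electrons (higher positive charge) pulls the remaining electrons in closer, so Tl3+ is smallest and Tl+ is largest.

Tl+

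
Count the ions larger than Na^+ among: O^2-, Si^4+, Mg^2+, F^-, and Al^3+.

2

Isoelectronic series (10 e⁻ each). Size is set by nuclear charge: more protons means a smaller ion. Si^4+ (Z=14), Al^3+ (Z=13), Mg^2+ (Z=12), Na^+ (Z=11), F^- (Z=9), O^2- (Z=8).
Relative to Na^+, the ions that are larger are F^-, O^2-. Count: 2.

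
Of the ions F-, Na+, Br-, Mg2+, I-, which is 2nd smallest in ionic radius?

First list Z and electron count for each: Mg2+ has 10 e⁻ (Z=12), Na+ has 10 e⁻ (Z=11), F- has 10 e⁻ (Z=9), Br- has 36 e⁻ (Z=35), I- has 54 e⁻ (Z=53). Mg2+ < Na+ (isoelectronic, higher Z=12 is smaller); Na+ < F- (both 10 e⁻, Z=11>9); F- < Br- (same group, 2 shells fewer); Br- < I- (same group, period 4 vs 5).
Full ascending order: Mg2+ < Na+ < F- < Br- < I-. Counting from the smallest, position 2 is Na+.

Na+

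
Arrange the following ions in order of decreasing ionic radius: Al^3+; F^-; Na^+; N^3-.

Each ion has 10 electrons. The ranking follows nuclear charge in reverse — greater Z gives a smaller radius. Al^3+ (Z=13), Na^+ (Z=11), F^- (Z=9), N^3- (Z=7).

N^3- > F^- > Na^+ > Al^3+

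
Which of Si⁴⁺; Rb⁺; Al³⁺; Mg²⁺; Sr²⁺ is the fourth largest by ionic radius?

Al³⁺

Work out protons and electrons: Si⁴⁺: 10 e⁻, Z=14, Al³⁺: 10 e⁻, Z=13, Mg²⁺: 10 e⁻, Z=12, Sr²⁺: 36 e⁻, Z=38, Rb⁺: 36 e⁻, Z=37. Si⁴⁺ < Al³⁺ (both 10 e⁻, Z=14>13); Al³⁺ < Mg²⁺ (isoelectronic, higher Z=13 is smaller); Mg²⁺ < Sr²⁺ (same group, period 3 vs 5); Sr²⁺ < Rb⁺ (both 36 e⁻, Z=38>37).
That gives Si⁴⁺ < Al³⁺ < Mg²⁺ < Sr²⁺ < Rb⁺. From the largest end, number 4 is Al³⁺.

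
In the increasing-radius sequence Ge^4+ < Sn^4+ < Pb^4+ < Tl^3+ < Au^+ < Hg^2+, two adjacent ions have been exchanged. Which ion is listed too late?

Hg^2+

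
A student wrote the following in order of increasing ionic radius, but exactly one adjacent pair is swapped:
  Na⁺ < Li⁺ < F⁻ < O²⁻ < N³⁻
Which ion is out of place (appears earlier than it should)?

Na⁺

Compare adjacent ions: same group and charge — period 2 sits above period 3, so Li⁺ is smaller — yet in this increasing list Na⁺ sits before Li⁺. Nothing else is reversed, so Na⁺ should move one place to the right.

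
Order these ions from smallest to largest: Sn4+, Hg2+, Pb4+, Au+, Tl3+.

Work out protons and electrons: Sn4+: 46 e⁻, Z=50, Pb4+: 78 e⁻, Z=82, Tl3+: 78 e⁻, Z=81, Hg2+: 78 e⁻, Z=80, Au+: 78 e⁻, Z=79. Sn4+ < Pb4+ (same group, 1 shell fewer); Pb4+ < Tl3+ (both 78 e⁻, Z=82>81); Tl3+ < Hg2+ (both 78 e⁻, Z=81>80); Hg2+ < Au+ (isoelectronic, higher Z=80 is smaller).

Sn4+ < Pb4+ < Tl3+ < Hg2+ < Au+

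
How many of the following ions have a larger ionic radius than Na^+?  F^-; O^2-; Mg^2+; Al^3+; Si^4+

Each ion has 10 electrons. The ranking follows nuclear charge in reverse — greater Z gives a smaller radius. Si^4+ (Z=14), Al^3+ (Z=13), Mg^2+ (Z=12), Na^+ (Z=11), F^- (Z=9), O^2- (Z=8).
Ordering all of them (including Na^+) by radius gives Si^4+ < Al^3+ < Mg^2+ < Na^+ < F^- < O^2-. Count: 2.

2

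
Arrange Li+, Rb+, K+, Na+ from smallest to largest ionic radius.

Li+ < Na+ < K+ < Rb+

These ions sit in one column with identical charge. Each step down the periodic table adds a principal shell, increasing the radius.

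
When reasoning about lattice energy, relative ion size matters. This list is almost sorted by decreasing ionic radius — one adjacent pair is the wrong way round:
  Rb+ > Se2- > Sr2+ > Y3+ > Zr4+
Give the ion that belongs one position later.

The pair Rb+, Se2- is the wrong way round — they are isoelectronic (36 e⁻) and Rb has more protons than Se (37 vs 34), making Rb+ smaller. All other adjacent pairs agree with periodic trends, so Rb+ is the misplaced ion.

Rb+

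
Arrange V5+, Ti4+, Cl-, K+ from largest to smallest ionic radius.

All of these have 18 electrons (isoelectronic). With the same electron cloud, the ion with the most protons pulls it in tightest. Nuclear charges: V5+ (Z=23), Ti4+ (Z=22), K+ (Z=19), Cl- (Z=17). Highest Z is smallest.

Cl- > K+ > Ti4+ > V5+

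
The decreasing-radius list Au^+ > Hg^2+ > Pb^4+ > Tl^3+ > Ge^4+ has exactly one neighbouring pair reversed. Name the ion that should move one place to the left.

Tl^3+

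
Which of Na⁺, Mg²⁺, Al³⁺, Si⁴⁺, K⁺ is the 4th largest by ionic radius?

Electron counts and nuclear charges: Si⁴⁺ has 10 e⁻ (Z=14), Al³⁺ has 10 e⁻ (Z=13), Mg²⁺ has 10 e⁻ (Z=12), Na⁺ has 10 e⁻ (Z=11), K⁺ has 18 e⁻ (Z=19). Si⁴⁺ < Al³⁺ (isoelectronic, higher Z=14 is smaller); Al³⁺ < Mg²⁺ (isoelectronic, higher Z=13 is smaller); Mg²⁺ < Na⁺ (isoelectronic, higher Z=12 is smaller); Na⁺ < K⁺ (same group, period 3 vs 4).
Ordering: Si⁴⁺ < Al³⁺ < Mg²⁺ < Na⁺ < K⁺. The 4th largest is Al³⁺.

Al³⁺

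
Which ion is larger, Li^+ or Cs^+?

All are in the same group with charge +1. Radius grows down the group as n (the outermost shell) increases.

Cs^+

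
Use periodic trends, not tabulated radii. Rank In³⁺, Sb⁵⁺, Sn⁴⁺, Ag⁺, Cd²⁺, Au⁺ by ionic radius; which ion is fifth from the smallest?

Sb⁵⁺ has 46 e⁻ (Z=51), Sn⁴⁺ has 46 e⁻ (Z=50), In³⁺ has 46 e⁻ (Z=49), Cd²⁺ has 46 e⁻ (Z=48), Ag⁺ has 46 e⁻ (Z=47), Au⁺ has 78 e⁻ (Z=79). Sb⁵⁺ < Sn⁴⁺ (both 46 e⁻, Z=51>50); Sn⁴⁺ < In³⁺ (both 46 e⁻, Z=50>49); In³⁺ < Cd²⁺ (both 46 e⁻, Z=49>48); Cd²⁺ < Ag⁺ (both 46 e⁻, Z=48>47); Ag⁺ < Au⁺ (same group, 1 shell fewer).
That gives Sb⁵⁺ < Sn⁴⁺ < In³⁺ < Cd²⁺ < Ag⁺ < Au⁺. From the smallest end, number 5 is Ag⁺.

Ag⁺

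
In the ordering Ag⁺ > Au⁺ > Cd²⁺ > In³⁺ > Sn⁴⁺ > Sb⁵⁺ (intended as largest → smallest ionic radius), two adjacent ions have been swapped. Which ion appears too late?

Scanning neighbour by neighbour, only Ag⁺/Au⁺ violates a trend: Ag⁺ and Au⁺ are in one column with the same charge; the lighter period-5 ion has one fewer shell and is smaller. That makes Au⁺ the one sitting a position late relative to where it belongs.

Au⁺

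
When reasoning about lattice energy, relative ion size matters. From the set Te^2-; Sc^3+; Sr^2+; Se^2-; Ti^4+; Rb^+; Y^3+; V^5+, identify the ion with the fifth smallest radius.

First list Z and electron count for each: V^5+ has 18 e⁻ (Z=23), Ti^4+ has 18 e⁻ (Z=22), Sc^3+ has 18 e⁻ (Z=21), Y^3+ has 36 e⁻ (Z=39), Sr^2+ has 36 e⁻ (Z=38), Rb^+ has 36 e⁻ (Z=37), Se^2- has 36 e⁻ (Z=34), Te^2- has 54 e⁻ (Z=52). V^5+ < Ti^4+ (isoelectronic, higher Z=23 is smaller); Ti^4+ < Sc^3+ (both 18 e⁻, Z=22>21); Sc^3+ < Y^3+ (same group, 1 shell fewer); Y^3+ < Sr^2+ (isoelectronic, higher Z=39 is smaller); Sr^2+ < Rb^+ (isoelectronic, higher Z=38 is smaller); Rb^+ < Se^2- (both 36 e⁻, Z=37>34); Se^2- < Te^2- (same group, period 4 vs 5).
So the order is V^5+ < Ti^4+ < Sc^3+ < Y^3+ < Sr^2+ < Rb^+ < Se^2- < Te^2-; the 5th-smallest ion is Sr^2+.

Sr^2+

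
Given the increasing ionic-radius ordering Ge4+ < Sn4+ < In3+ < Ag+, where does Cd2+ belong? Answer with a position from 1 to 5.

4

Electron counts and nuclear charges: Ge4+: 28 e⁻, Z=32, Sn4+: 46 e⁻, Z=50, In3+: 46 e⁻, Z=49, Cd2+: 46 e⁻, Z=48, Ag+: 46 e⁻, Z=47. Ge4+ < Sn4+ (same group, period 4 vs 5); Sn4+ < In3+ (isoelectronic, higher Z=50 is smaller); In3+ < Cd2+ (both 46 e⁻, Z=49>48); Cd2+ < Ag+ (isoelectronic, higher Z=48 is smaller).
With Cd2+ included the full order is Ge4+ < Sn4+ < In3+ < Cd2+ < Ag+, so it takes position 4.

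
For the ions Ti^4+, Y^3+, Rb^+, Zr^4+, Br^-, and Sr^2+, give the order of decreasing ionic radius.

Tabulating Z and e⁻: Ti^4+ has 18 e⁻ (Z=22), Zr^4+ has 36 e⁻ (Z=40), Y^3+ has 36 e⁻ (Z=39), Sr^2+ has 36 e⁻ (Z=38), Rb^+ has 36 e⁻ (Z=37), Br^- has 36 e⁻ (Z=35). Ti^4+ < Zr^4+ (same group, period 4 vs 5); Zr^4+ < Y^3+ (isoelectronic, higher Z=40 is smaller); Y^3+ < Sr^2+ (isoelectronic, higher Z=39 is smaller); Sr^2+ < Rb^+ (both 36 e⁻, Z=38>37); Rb^+ < Br^- (isoelectronic, higher Z=37 is smaller).

Br^- > Rb^+ > Sr^2+ > Y^3+ > Zr^4+ > Ti^4+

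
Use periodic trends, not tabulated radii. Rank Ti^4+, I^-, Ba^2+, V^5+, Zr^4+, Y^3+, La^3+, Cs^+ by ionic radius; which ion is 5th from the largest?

First list Z and electron count for each: V^5+ (Z=23, 18 e⁻), Ti^4+ (Z=22, 18 e⁻), Zr^4+ (Z=40, 36 e⁻), Y^3+ (Z=39, 36 e⁻), La^3+ (Z=57, 54 e⁻), Ba^2+ (Z=56, 54 e⁻), Cs^+ (Z=55, 54 e⁻), I^- (Z=53, 54 e⁻). V^5+ < Ti^4+ (both 18 e⁻, Z=23>22); Ti^4+ < Zr^4+ (same group, period 4 vs 5); Zr^4+ < Y^3+ (isoelectronic, higher Z=40 is smaller); Y^3+ < La^3+ (same group, period 5 vs 6); La^3+ < Ba^2+ (isoelectronic, higher Z=57 is smaller); Ba^2+ < Cs^+ (both 54 e⁻, Z=56>55); Cs^+ < I^- (both 54 e⁻, Z=55>53).
So the order is V^5+ < Ti^4+ < Zr^4+ < Y^3+ < La^3+ < Ba^2+ < Cs^+ < I^-; the 5th-largest ion is Y^3+.

Y^3+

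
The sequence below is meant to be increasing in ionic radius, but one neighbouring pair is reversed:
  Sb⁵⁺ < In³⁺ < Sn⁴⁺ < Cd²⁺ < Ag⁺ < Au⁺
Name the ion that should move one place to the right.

In³⁺

The pair In³⁺, Sn⁴⁺ is the wrong way round — Sn⁴⁺ and In³⁺ share 46 electrons; the higher nuclear charge on Sn (Z=50) contracts it more, so Sn⁴⁺ < In³⁺. All other adjacent pairs agree with periodic trends, so In³⁺ is the misplaced ion.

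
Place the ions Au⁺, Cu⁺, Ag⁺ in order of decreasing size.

Au⁺ > Ag⁺ > Cu⁺

These ions sit in one column with identical charge. Each step down the periodic table adds a principal shell, increasing the radius.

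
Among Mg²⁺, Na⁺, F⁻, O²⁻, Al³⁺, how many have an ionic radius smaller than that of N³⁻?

Each ion has 10 electrons. The ranking follows nuclear charge in reverse — greater Z gives a smaller radius. Al³⁺ (Z=13), Mg²⁺ (Z=12), Na⁺ (Z=11), F⁻ (Z=9), O²⁻ (Z=8), N³⁻ (Z=7).
Relative to N³⁻, the ions that are smaller are Al³⁺, Mg²⁺, Na⁺, F⁻, O²⁻. Count: 5.

5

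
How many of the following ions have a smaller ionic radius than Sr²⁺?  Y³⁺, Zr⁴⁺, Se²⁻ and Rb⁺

All of these have 36 electrons (isoelectronic). With the same electron cloud, the ion with the most protons pulls it in tightest. Nuclear charges: Zr⁴⁺ (Z=40), Y³⁺ (Z=39), Sr²⁺ (Z=38), Rb⁺ (Z=37), Se²⁻ (Z=34). Highest Z is smallest.
Placing each against Sr²⁺: smaller — Zr⁴⁺, Y³⁺; larger — Rb⁺, Se²⁻. That's 2.

2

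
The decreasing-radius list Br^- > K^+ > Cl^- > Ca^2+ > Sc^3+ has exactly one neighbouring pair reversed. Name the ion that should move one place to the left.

Cl^-

Scanning neighbour by neighbour, only K^+/Cl^- violates a trend: both have 18 electrons but Z(K)=19 > Z(Cl)=17, so K^+ should be the smaller of the two. That makes Cl^- the one sitting a position late relative to where it belongs.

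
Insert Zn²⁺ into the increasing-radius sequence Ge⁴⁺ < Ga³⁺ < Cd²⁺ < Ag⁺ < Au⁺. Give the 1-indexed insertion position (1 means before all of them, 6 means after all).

Electron counts and nuclear charges: Ge⁴⁺ has 28 e⁻ (Z=32), Ga³⁺ has 28 e⁻ (Z=31), Zn²⁺ has 28 e⁻ (Z=30), Cd²⁺ has 46 e⁻ (Z=48), Ag⁺ has 46 e⁻ (Z=47), Au⁺ has 78 e⁻ (Z=79). Ge⁴⁺ < Ga³⁺ (isoelectronic, higher Z=32 is smaller); Ga³⁺ < Zn²⁺ (isoelectronic, higher Z=31 is smaller); Zn²⁺ < Cd²⁺ (same group, period 4 vs 5); Cd²⁺ < Ag⁺ (both 46 e⁻, Z=48>47); Ag⁺ < Au⁺ (same group, period 5 vs 6).
Merged order: Ge⁴⁺ < Ga³⁺ < Zn²⁺ < Cd²⁺ < Ag⁺ < Au⁺ — Zn²⁺ is number 3.

3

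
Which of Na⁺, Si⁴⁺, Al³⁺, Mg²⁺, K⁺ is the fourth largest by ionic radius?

First list Z and electron count for each: Si⁴⁺ has 10 e⁻ (Z=14), Al³⁺ has 10 e⁻ (Z=13), Mg²⁺ has 10 e⁻ (Z=12), Na⁺ has 10 e⁻ (Z=11), K⁺ has 18 e⁻ (Z=19). Si⁴⁺ < Al³⁺ (isoelectronic, higher Z=14 is smaller); Al³⁺ < Mg²⁺ (isoelectronic, higher Z=13 is smaller); Mg²⁺ < Na⁺ (isoelectronic, higher Z=12 is smaller); Na⁺ < K⁺ (same group, period 3 vs 4).
Full ascending order: Si⁴⁺ < Al³⁺ < Mg²⁺ < Na⁺ < K⁺. Counting from the largest, position 4 is Al³⁺.

Al³⁺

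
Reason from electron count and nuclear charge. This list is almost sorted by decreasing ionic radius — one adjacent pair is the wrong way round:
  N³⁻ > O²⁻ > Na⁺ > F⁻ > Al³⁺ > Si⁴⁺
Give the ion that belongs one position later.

The pair Na⁺, F⁻ is the wrong way round — they are isoelectronic (10 e⁻) and Na has more protons than F (11 vs 9), making Na⁺ smaller. All other adjacent pairs agree with periodic trends, so Na⁺ is the misplaced ion.

Na⁺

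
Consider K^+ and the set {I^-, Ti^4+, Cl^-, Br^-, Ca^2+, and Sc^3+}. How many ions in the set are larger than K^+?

3

First list Z and electron count for each: Ti^4+ has 18 e⁻ (Z=22), Sc^3+ has 18 e⁻ (Z=21), Ca^2+ has 18 e⁻ (Z=20), K^+ has 18 e⁻ (Z=19), Cl^- has 18 e⁻ (Z=17), Br^- has 36 e⁻ (Z=35), I^- has 54 e⁻ (Z=53). Ti^4+ < Sc^3+ (isoelectronic, higher Z=22 is smaller); Sc^3+ < Ca^2+ (both 18 e⁻, Z=21>20); Ca^2+ < K^+ (isoelectronic, higher Z=20 is smaller); K^+ < Cl^- (isoelectronic, higher Z=19 is smaller); Cl^- < Br^- (same group, period 3 vs 4); Br^- < I^- (same group, period 4 vs 5).
Placing each against K^+: smaller — Ti^4+, Sc^3+, Ca^2+; larger — Cl^-, Br^-, I^-. So 3 are larger.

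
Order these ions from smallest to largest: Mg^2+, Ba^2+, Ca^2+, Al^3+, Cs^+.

Electron counts and nuclear charges: Al^3+: 10 e⁻, Z=13, Mg^2+: 10 e⁻, Z=12, Ca^2+: 18 e⁻, Z=20, Ba^2+: 54 e⁻, Z=56, Cs^+: 54 e⁻, Z=55. Al^3+ < Mg^2+ (isoelectronic, higher Z=13 is smaller); Mg^2+ < Ca^2+ (same group, 1 shell fewer); Ca^2+ < Ba^2+ (same group, 2 shells fewer); Ba^2+ < Cs^+ (both 54 e⁻, Z=56>55).

Al^3+ < Mg^2+ < Ca^2+ < Ba^2+ < Cs^+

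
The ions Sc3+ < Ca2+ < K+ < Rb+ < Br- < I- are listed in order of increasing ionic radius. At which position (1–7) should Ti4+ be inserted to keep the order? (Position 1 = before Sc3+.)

1

Work out protons and electrons: Ti4+: 18 e⁻, Z=22, Sc3+: 18 e⁻, Z=21, Ca2+: 18 e⁻, Z=20, K+: 18 e⁻, Z=19, Rb+: 36 e⁻, Z=37, Br-: 36 e⁻, Z=35, I-: 54 e⁻, Z=53. Ti4+ < Sc3+ (isoelectronic, higher Z=22 is smaller); Sc3+ < Ca2+ (both 18 e⁻, Z=21>20); Ca2+ < K+ (isoelectronic, higher Z=20 is smaller); K+ < Rb+ (same group, 1 shell fewer); Rb+ < Br- (isoelectronic, higher Z=37 is smaller); Br- < I- (same group, period 4 vs 5).
Merged order: Ti4+ < Sc3+ < Ca2+ < K+ < Rb+ < Br- < I- — Ti4+ is number 1.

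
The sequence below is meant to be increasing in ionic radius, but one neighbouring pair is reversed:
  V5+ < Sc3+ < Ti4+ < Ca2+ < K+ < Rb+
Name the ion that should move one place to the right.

Sc3+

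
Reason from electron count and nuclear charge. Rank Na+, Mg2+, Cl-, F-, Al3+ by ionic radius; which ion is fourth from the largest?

Mg2+

Electron counts and nuclear charges: Al3+ has 10 e⁻ (Z=13), Mg2+ has 10 e⁻ (Z=12), Na+ has 10 e⁻ (Z=11), F- has 10 e⁻ (Z=9), Cl- has 18 e⁻ (Z=17). Al3+ < Mg2+ (isoelectronic, higher Z=13 is smaller); Mg2+ < Na+ (isoelectronic, higher Z=12 is smaller); Na+ < F- (isoelectronic, higher Z=11 is smaller); F- < Cl- (same group, period 2 vs 3).
Full ascending order: Al3+ < Mg2+ < Na+ < F- < Cl-. Counting from the largest, position 4 is Mg2+.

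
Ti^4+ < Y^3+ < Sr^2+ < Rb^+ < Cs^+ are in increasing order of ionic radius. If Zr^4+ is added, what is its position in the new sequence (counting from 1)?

Work out protons and electrons: Ti^4+: 18 e⁻, Z=22, Zr^4+: 36 e⁻, Z=40, Y^3+: 36 e⁻, Z=39, Sr^2+: 36 e⁻, Z=38, Rb^+: 36 e⁻, Z=37, Cs^+: 54 e⁻, Z=55. Ti^4+ < Zr^4+ (same group, 1 shell fewer); Zr^4+ < Y^3+ (both 36 e⁻, Z=40>39); Y^3+ < Sr^2+ (isoelectronic, higher Z=39 is smaller); Sr^2+ < Rb^+ (isoelectronic, higher Z=38 is smaller); Rb^+ < Cs^+ (same group, 1 shell fewer).
Putting Zr^4+ in gives Ti^4+ < Zr^4+ < Y^3+ < Sr^2+ < Rb^+ < Cs^+; it lands at slot 2.

2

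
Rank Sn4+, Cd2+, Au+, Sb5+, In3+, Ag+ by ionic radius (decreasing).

Electron counts and nuclear charges: Sb5+ (Z=51, 46 e⁻), Sn4+ (Z=50, 46 e⁻), In3+ (Z=49, 46 e⁻), Cd2+ (Z=48, 46 e⁻), Ag+ (Z=47, 46 e⁻), Au+ (Z=79, 78 e⁻). Sb5+ < Sn4+ (both 46 e⁻, Z=51>50); Sn4+ < In3+ (isoelectronic, higher Z=50 is smaller); In3+ < Cd2+ (isoelectronic, higher Z=49 is smaller); Cd2+ < Ag+ (both 46 e⁻, Z=48>47); Ag+ < Au+ (same group, period 5 vs 6).

Au+ > Ag+ > Cd2+ > In3+ > Sn4+ > Sb5+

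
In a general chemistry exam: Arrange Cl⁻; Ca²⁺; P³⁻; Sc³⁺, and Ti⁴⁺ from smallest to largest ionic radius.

Ti⁴⁺ < Sc³⁺ < Ca²⁺ < Cl⁻ < P³⁻

These species are isoelectronic with 18 electrons. The only difference is the number of protons: Ti⁴⁺ (Z=22), Sc³⁺ (Z=21), Ca²⁺ (Z=20), Cl⁻ (Z=17), P³⁻ (Z=15). The strongest nuclear pull (Ti⁴⁺) gives the smallest ion.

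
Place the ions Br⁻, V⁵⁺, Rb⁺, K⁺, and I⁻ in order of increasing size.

Work out protons and electrons: V⁵⁺ has 18 e⁻ (Z=23), K⁺ has 18 e⁻ (Z=19), Rb⁺ has 36 e⁻ (Z=37), Br⁻ has 36 e⁻ (Z=35), I⁻ has 54 e⁻ (Z=53). V⁵⁺ < K⁺ (isoelectronic, higher Z=23 is smaller); K⁺ < Rb⁺ (same group, 1 shell fewer); Rb⁺ < Br⁻ (isoelectronic, higher Z=37 is smaller); Br⁻ < I⁻ (same group, period 4 vs 5).

V⁵⁺ < K⁺ < Rb⁺ < Br⁻ < I⁻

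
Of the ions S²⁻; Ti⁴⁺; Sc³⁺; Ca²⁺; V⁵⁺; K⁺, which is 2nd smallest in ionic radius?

Ti⁴⁺

All of these have 18 electrons (isoelectronic). With the same electron cloud, the ion with the most protons pulls it in tightest. Nuclear charges: V⁵⁺ (Z=23), Ti⁴⁺ (Z=22), Sc³⁺ (Z=21), Ca²⁺ (Z=20), K⁺ (Z=19), S²⁻ (Z=16). Highest Z is smallest.
That gives V⁵⁺ < Ti⁴⁺ < Sc³⁺ < Ca²⁺ < K⁺ < S²⁻. From the smallest end, number 2 is Ti⁴⁺.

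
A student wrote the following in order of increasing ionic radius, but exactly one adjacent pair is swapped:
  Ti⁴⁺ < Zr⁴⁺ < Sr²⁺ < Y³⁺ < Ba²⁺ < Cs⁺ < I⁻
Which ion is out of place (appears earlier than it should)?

The pair Sr²⁺, Y³⁺ is the wrong way round — Y³⁺ and Sr²⁺ share 36 electrons; the higher nuclear charge on Y (Z=39) contracts it more, so Y³⁺ < Sr²⁺. All other adjacent pairs agree with periodic trends, so Sr²⁺ is the misplaced ion.

Sr²⁺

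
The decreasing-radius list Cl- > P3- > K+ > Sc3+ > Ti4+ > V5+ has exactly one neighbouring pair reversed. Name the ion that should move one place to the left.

Scanning neighbour by neighbour, only Cl-/P3- violates a trend: Cl- and P3- share 18 electrons; the higher nuclear charge on Cl (Z=17) contracts it more, so Cl- < P3-. That makes P3- the one sitting a position late relative to where it belongs.

P3-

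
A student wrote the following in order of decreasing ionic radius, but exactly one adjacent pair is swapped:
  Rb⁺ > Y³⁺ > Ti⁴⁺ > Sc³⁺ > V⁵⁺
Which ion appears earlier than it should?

Ti⁴⁺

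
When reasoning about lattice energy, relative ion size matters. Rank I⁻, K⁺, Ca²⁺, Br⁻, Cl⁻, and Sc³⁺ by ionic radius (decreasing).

I⁻ > Br⁻ > Cl⁻ > K⁺ > Ca²⁺ > Sc³⁺

First list Z and electron count for each: Sc³⁺: 18 e⁻, Z=21, Ca²⁺: 18 e⁻, Z=20, K⁺: 18 e⁻, Z=19, Cl⁻: 18 e⁻, Z=17, Br⁻: 36 e⁻, Z=35, I⁻: 54 e⁻, Z=53. Sc³⁺ < Ca²⁺ (isoelectronic, higher Z=21 is smaller); Ca²⁺ < K⁺ (isoelectronic, higher Z=20 is smaller); K⁺ < Cl⁻ (isoelectronic, higher Z=19 is smaller); Cl⁻ < Br⁻ (same group, 1 shell fewer); Br⁻ < I⁻ (same group, 1 shell fewer).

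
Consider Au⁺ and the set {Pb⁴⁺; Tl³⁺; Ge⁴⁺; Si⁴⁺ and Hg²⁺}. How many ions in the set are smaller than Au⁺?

5

Tabulating Z and e⁻: Si⁴⁺ (Z=14, 10 e⁻), Ge⁴⁺ (Z=32, 28 e⁻), Pb⁴⁺ (Z=82, 78 e⁻), Tl³⁺ (Z=81, 78 e⁻), Hg²⁺ (Z=80, 78 e⁻), Au⁺ (Z=79, 78 e⁻). Si⁴⁺ < Ge⁴⁺ (same group, period 3 vs 4); Ge⁴⁺ < Pb⁴⁺ (same group, period 4 vs 6); Pb⁴⁺ < Tl³⁺ (isoelectronic, higher Z=82 is smaller); Tl³⁺ < Hg²⁺ (isoelectronic, higher Z=81 is smaller); Hg²⁺ < Au⁺ (both 78 e⁻, Z=80>79).
Relative to Au⁺, the ions that are smaller are Si⁴⁺, Ge⁴⁺, Pb⁴⁺, Tl³⁺, Hg²⁺. Count: 5.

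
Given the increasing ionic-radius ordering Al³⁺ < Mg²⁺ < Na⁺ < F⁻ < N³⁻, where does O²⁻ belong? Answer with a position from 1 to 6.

5

All of these have 10 electrons (isoelectronic). With the same electron cloud, the ion with the most protons pulls it in tightest. Nuclear charges: Al³⁺ (Z=13), Mg²⁺ (Z=12), Na⁺ (Z=11), F⁻ (Z=9), O²⁻ (Z=8), N³⁻ (Z=7). Highest Z is smallest.
With O²⁻ included the full order is Al³⁺ < Mg²⁺ < Na⁺ < F⁻ < O²⁻ < N³⁻, so it takes position 5.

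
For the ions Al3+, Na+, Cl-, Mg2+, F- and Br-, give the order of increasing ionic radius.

Al3+ < Mg2+ < Na+ < F- < Cl- < Br-

Tabulating Z and e⁻: Al3+ has 10 e⁻ (Z=13), Mg2+ has 10 e⁻ (Z=12), Na+ has 10 e⁻ (Z=11), F- has 10 e⁻ (Z=9), Cl- has 18 e⁻ (Z=17), Br- has 36 e⁻ (Z=35). Al3+ < Mg2+ (isoelectronic, higher Z=13 is smaller); Mg2+ < Na+ (isoelectronic, higher Z=12 is smaller); Na+ < F- (isoelectronic, higher Z=11 is smaller); F- < Cl- (same group, period 2 vs 3); Cl- < Br- (same group, period 3 vs 4).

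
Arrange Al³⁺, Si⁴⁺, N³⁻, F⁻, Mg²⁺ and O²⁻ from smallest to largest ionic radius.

Each ion has 10 electrons. The ranking follows nuclear charge in reverse — greater Z gives a smaller radius. Si⁴⁺ (Z=14), Al³⁺ (Z=13), Mg²⁺ (Z=12), F⁻ (Z=9), O²⁻ (Z=8), N³⁻ (Z=7).

Si⁴⁺ < Al³⁺ < Mg²⁺ < F⁻ < O²⁻ < N³⁻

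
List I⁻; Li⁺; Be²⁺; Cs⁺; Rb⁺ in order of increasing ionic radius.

Be²⁺ < Li⁺ < Rb⁺ < Cs⁺ < I⁻

Be²⁺: 2 e⁻, Z=4, Li⁺: 2 e⁻, Z=3, Rb⁺: 36 e⁻, Z=37, Cs⁺: 54 e⁻, Z=55, I⁻: 54 e⁻, Z=53. Be²⁺ < Li⁺ (both 2 e⁻, Z=4>3); Li⁺ < Rb⁺ (same group, period 2 vs 5); Rb⁺ < Cs⁺ (same group, 1 shell fewer); Cs⁺ < I⁻ (isoelectronic, higher Z=55 is smaller).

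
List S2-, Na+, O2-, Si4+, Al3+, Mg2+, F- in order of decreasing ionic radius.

Tabulating Z and e⁻: Si4+ (Z=14, 10 e⁻), Al3+ (Z=13, 10 e⁻), Mg2+ (Z=12, 10 e⁻), Na+ (Z=11, 10 e⁻), F- (Z=9, 10 e⁻), O2- (Z=8, 10 e⁻), S2- (Z=16, 18 e⁻). Si4+ < Al3+ (both 10 e⁻, Z=14>13); Al3+ < Mg2+ (both 10 e⁻, Z=13>12); Mg2+ < Na+ (both 10 e⁻, Z=12>11); Na+ < F- (isoelectronic, higher Z=11 is smaller); F- < O2- (both 10 e⁻, Z=9>8); O2- < S2- (same group, 1 shell fewer).

S2- > O2- > F- > Na+ > Mg2+ > Al3+ > Si4+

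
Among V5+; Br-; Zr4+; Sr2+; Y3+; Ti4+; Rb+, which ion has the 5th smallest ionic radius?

Sr2+

Electron counts and nuclear charges: V5+: 18 e⁻, Z=23, Ti4+: 18 e⁻, Z=22, Zr4+: 36 e⁻, Z=40, Y3+: 36 e⁻, Z=39, Sr2+: 36 e⁻, Z=38, Rb+: 36 e⁻, Z=37, Br-: 36 e⁻, Z=35. V5+ < Ti4+ (isoelectronic, higher Z=23 is smaller); Ti4+ < Zr4+ (same group, 1 shell fewer); Zr4+ < Y3+ (both 36 e⁻, Z=40>39); Y3+ < Sr2+ (isoelectronic, higher Z=39 is smaller); Sr2+ < Rb+ (isoelectronic, higher Z=38 is smaller); Rb+ < Br- (isoelectronic, higher Z=37 is smaller).
That gives V5+ < Ti4+ < Zr4+ < Y3+ < Sr2+ < Rb+ < Br-. From the smallest end, number 5 is Sr2+.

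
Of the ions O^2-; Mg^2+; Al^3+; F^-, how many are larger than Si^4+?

Each ion has 10 electrons. The ranking follows nuclear charge in reverse — greater Z gives a smaller radius. Si^4+ (Z=14), Al^3+ (Z=13), Mg^2+ (Z=12), F^- (Z=9), O^2- (Z=8).
Placing each against Si^4+: smaller — none; larger — Al^3+, Mg^2+, F^-, O^2-. So 4 are larger.

4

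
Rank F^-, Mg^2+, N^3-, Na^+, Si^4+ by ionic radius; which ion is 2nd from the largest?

F^-

These species are isoelectronic with 10 electrons. The only difference is the number of protons: Si^4+ (Z=14), Mg^2+ (Z=12), Na^+ (Z=11), F^- (Z=9), N^3- (Z=7). The strongest nuclear pull (Si^4+) gives the smallest ion.
So the order is Si^4+ < Mg^2+ < Na^+ < F^- < N^3-; the 2nd-largest ion is F^-.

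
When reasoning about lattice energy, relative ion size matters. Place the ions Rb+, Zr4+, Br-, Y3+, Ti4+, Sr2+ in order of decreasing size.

Br- > Rb+ > Sr2+ > Y3+ > Zr4+ > Ti4+

First list Z and electron count for each: Ti4+: 18 e⁻, Z=22, Zr4+: 36 e⁻, Z=40, Y3+: 36 e⁻, Z=39, Sr2+: 36 e⁻, Z=38, Rb+: 36 e⁻, Z=37, Br-: 36 e⁻, Z=35. Ti4+ < Zr4+ (same group, period 4 vs 5); Zr4+ < Y3+ (isoelectronic, higher Z=40 is smaller); Y3+ < Sr2+ (both 36 e⁻, Z=39>38); Sr2+ < Rb+ (both 36 e⁻, Z=38>37); Rb+ < Br- (both 36 e⁻, Z=37>35).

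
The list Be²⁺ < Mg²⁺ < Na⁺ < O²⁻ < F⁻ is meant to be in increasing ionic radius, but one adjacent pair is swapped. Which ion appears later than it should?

Compare adjacent ions: they are isoelectronic (10 e⁻) and F has more protons than O (9 vs 8), making F⁻ smaller — yet in this increasing list O²⁻ sits before F⁻. Nothing else is reversed, so F⁻ should move one place to the left.

F⁻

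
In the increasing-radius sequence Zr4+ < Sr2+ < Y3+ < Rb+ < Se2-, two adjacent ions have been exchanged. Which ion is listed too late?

Compare adjacent ions: Y3+ and Sr2+ share 36 electrons; the higher nuclear charge on Y (Z=39) contracts it more, so Y3+ < Sr2+ — yet in this increasing list Sr2+ sits before Y3+. Nothing else is reversed, so Y3+ should move one place to the left.

Y3+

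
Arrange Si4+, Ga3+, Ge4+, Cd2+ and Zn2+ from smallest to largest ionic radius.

Si4+ < Ge4+ < Ga3+ < Zn2+ < Cd2+

Si4+ has 10 e⁻ (Z=14), Ge4+ has 28 e⁻ (Z=32), Ga3+ has 28 e⁻ (Z=31), Zn2+ has 28 e⁻ (Z=30), Cd2+ has 46 e⁻ (Z=48). Si4+ < Ge4+ (same group, period 3 vs 4); Ge4+ < Ga3+ (isoelectronic, higher Z=32 is smaller); Ga3+ < Zn2+ (isoelectronic, higher Z=31 is smaller); Zn2+ < Cd2+ (same group, period 4 vs 5).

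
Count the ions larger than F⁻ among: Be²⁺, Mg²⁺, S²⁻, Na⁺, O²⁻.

2

Work out protons and electrons: Be²⁺: 2 e⁻, Z=4, Mg²⁺: 10 e⁻, Z=12, Na⁺: 10 e⁻, Z=11, F⁻: 10 e⁻, Z=9, O²⁻: 10 e⁻, Z=8, S²⁻: 18 e⁻, Z=16. Be²⁺ < Mg²⁺ (same group, 1 shell fewer); Mg²⁺ < Na⁺ (isoelectronic, higher Z=12 is smaller); Na⁺ < F⁻ (isoelectronic, higher Z=11 is smaller); F⁻ < O²⁻ (isoelectronic, higher Z=9 is smaller); O²⁻ < S²⁻ (same group, 1 shell fewer).
Ordering all of them (including F⁻) by radius gives Be²⁺ < Mg²⁺ < Na⁺ < F⁻ < O²⁻ < S²⁻. That's 2.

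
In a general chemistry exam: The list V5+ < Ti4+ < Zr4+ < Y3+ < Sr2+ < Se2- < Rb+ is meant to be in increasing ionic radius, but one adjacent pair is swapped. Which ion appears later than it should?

Compare adjacent ions: both have 36 electrons but Z(Rb)=37 > Z(Se)=34, so Rb+ should be the smaller of the two — yet in this increasing list Se2- sits before Rb+. Nothing else is reversed, so Rb+ should move one place to the left.

Rb+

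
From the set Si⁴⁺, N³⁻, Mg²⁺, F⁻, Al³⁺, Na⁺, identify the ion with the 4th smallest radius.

Each ion has 10 electrons. The ranking follows nuclear charge in reverse — greater Z gives a smaller radius. Si⁴⁺ (Z=14), Al³⁺ (Z=13), Mg²⁺ (Z=12), Na⁺ (Z=11), F⁻ (Z=9), N³⁻ (Z=7).
Ordering: Si⁴⁺ < Al³⁺ < Mg²⁺ < Na⁺ < F⁻ < N³⁻. The 4th smallest is Na⁺.

Na⁺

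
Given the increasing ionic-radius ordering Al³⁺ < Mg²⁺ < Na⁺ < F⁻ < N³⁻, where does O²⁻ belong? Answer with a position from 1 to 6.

Isoelectronic series (10 e⁻ each). Size is set by nuclear charge: more protons means a smaller ion. Al³⁺ (Z=13), Mg²⁺ (Z=12), Na⁺ (Z=11), F⁻ (Z=9), O²⁻ (Z=8), N³⁻ (Z=7).
Merged order: Al³⁺ < Mg²⁺ < Na⁺ < F⁻ < O²⁻ < N³⁻ — O²⁻ is number 5.

5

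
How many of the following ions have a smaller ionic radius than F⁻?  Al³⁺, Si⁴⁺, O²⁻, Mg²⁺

Each ion has 10 electrons. The ranking follows nuclear charge in reverse — greater Z gives a smaller radius. Si⁴⁺ (Z=14), Al³⁺ (Z=13), Mg²⁺ (Z=12), F⁻ (Z=9), O²⁻ (Z=8).
Ordering all of them (including F⁻) by radius gives Si⁴⁺ < Al³⁺ < Mg²⁺ < F⁻ < O²⁻. That's 3.

3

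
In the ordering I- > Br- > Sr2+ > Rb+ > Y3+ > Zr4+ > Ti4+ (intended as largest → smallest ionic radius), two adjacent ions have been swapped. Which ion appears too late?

Check each adjacent pair. Sr2+ and Rb+ are reversed: they are isoelectronic (36 e⁻) and Sr has more protons than Rb (38 vs 37), making Sr2+ smaller. No other neighbouring pair contradicts the periodic trends, so Rb+ is the ion listed too late.

Rb+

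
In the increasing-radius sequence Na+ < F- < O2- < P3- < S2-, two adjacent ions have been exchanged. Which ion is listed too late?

S2-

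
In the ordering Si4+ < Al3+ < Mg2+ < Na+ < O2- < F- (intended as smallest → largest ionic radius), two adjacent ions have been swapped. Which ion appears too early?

The pair O2-, F- is the wrong way round — they are isoelectronic (10 e⁻) and F has more protons than O (9 vs 8), making F- smaller. All other adjacent pairs agree with periodic trends, so O2- is the misplaced ion.

O2-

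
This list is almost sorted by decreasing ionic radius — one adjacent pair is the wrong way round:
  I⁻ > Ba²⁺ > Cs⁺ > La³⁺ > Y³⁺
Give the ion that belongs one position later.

Ba²⁺

The pair Ba²⁺, Cs⁺ is the wrong way round — they are isoelectronic (54 e⁻) and Ba has more protons than Cs (56 vs 55), making Ba²⁺ smaller. All other adjacent pairs agree with periodic trends, so Ba²⁺ is the misplaced ion.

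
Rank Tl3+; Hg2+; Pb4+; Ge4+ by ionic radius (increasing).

Ge4+ < Pb4+ < Tl3+ < Hg2+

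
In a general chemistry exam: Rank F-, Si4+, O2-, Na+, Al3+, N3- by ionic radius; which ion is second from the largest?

Each ion has 10 electrons. The ranking follows nuclear charge in reverse — greater Z gives a smaller radius. Si4+ (Z=14), Al3+ (Z=13), Na+ (Z=11), F- (Z=9), O2- (Z=8), N3- (Z=7).
So the order is Si4+ < Al3+ < Na+ < F- < O2- < N3-; the 2nd-largest ion is O2-.

O2-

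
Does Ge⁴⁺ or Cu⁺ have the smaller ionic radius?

Ge⁴⁺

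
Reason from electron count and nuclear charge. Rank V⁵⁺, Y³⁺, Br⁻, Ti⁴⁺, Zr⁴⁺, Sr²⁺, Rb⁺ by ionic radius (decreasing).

Br⁻ > Rb⁺ > Sr²⁺ > Y³⁺ > Zr⁴⁺ > Ti⁴⁺ > V⁵⁺

Work out protons and electrons: V⁵⁺ has 18 e⁻ (Z=23), Ti⁴⁺ has 18 e⁻ (Z=22), Zr⁴⁺ has 36 e⁻ (Z=40), Y³⁺ has 36 e⁻ (Z=39), Sr²⁺ has 36 e⁻ (Z=38), Rb⁺ has 36 e⁻ (Z=37), Br⁻ has 36 e⁻ (Z=35). V⁵⁺ < Ti⁴⁺ (both 18 e⁻, Z=23>22); Ti⁴⁺ < Zr⁴⁺ (same group, period 4 vs 5); Zr⁴⁺ < Y³⁺ (both 36 e⁻, Z=40>39); Y³⁺ < Sr²⁺ (isoelectronic, higher Z=39 is smaller); Sr²⁺ < Rb⁺ (both 36 e⁻, Z=38>37); Rb⁺ < Br⁻ (isoelectronic, higher Z=37 is smaller).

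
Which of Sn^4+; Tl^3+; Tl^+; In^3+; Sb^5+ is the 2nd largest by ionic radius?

Sb^5+ (Z=51, 46 e⁻), Sn^4+ (Z=50, 46 e⁻), In^3+ (Z=49, 46 e⁻), Tl^3+ (Z=81, 78 e⁻), Tl^+ (Z=81, 80 e⁻). Sb^5+ < Sn^4+ (isoelectronic, higher Z=51 is smaller); Sn^4+ < In^3+ (isoelectronic, higher Z=50 is smaller); In^3+ < Tl^3+ (same group, period 5 vs 6); Tl^3+ < Tl^+ (same element, +3 vs +1).
So the order is Sb^5+ < Sn^4+ < In^3+ < Tl^3+ < Tl^+; the 2nd-largest ion is Tl^3+.

Tl^3+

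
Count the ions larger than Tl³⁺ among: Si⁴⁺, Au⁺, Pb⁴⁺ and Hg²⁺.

Work out protons and electrons: Si⁴⁺ has 10 e⁻ (Z=14), Pb⁴⁺ has 78 e⁻ (Z=82), Tl³⁺ has 78 e⁻ (Z=81), Hg²⁺ has 78 e⁻ (Z=80), Au⁺ has 78 e⁻ (Z=79). Si⁴⁺ < Pb⁴⁺ (same group, 3 shells fewer); Pb⁴⁺ < Tl³⁺ (isoelectronic, higher Z=82 is smaller); Tl³⁺ < Hg²⁺ (both 78 e⁻, Z=81>80); Hg²⁺ < Au⁺ (both 78 e⁻, Z=80>79).
Ordering all of them (including Tl³⁺) by radius gives Si⁴⁺ < Pb⁴⁺ < Tl³⁺ < Hg²⁺ < Au⁺. That's 2.

2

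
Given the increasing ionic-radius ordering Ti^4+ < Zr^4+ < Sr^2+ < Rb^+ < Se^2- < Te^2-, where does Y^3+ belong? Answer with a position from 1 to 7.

Ti^4+ has 18 e⁻ (Z=22), Zr^4+ has 36 e⁻ (Z=40), Y^3+ has 36 e⁻ (Z=39), Sr^2+ has 36 e⁻ (Z=38), Rb^+ has 36 e⁻ (Z=37), Se^2- has 36 e⁻ (Z=34), Te^2- has 54 e⁻ (Z=52). Ti^4+ < Zr^4+ (same group, period 4 vs 5); Zr^4+ < Y^3+ (isoelectronic, higher Z=40 is smaller); Y^3+ < Sr^2+ (isoelectronic, higher Z=39 is smaller); Sr^2+ < Rb^+ (both 36 e⁻, Z=38>37); Rb^+ < Se^2- (both 36 e⁻, Z=37>34); Se^2- < Te^2- (same group, period 4 vs 5).
Putting Y^3+ in gives Ti^4+ < Zr^4+ < Y^3+ < Sr^2+ < Rb^+ < Se^2- < Te^2-; it lands at slot 3.

3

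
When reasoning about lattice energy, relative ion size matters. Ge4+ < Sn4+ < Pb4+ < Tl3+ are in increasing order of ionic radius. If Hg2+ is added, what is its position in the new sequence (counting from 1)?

5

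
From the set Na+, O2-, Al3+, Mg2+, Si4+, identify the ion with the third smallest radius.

Mg2+

Each ion has 10 electrons. The ranking follows nuclear charge in reverse — greater Z gives a smaller radius. Si4+ (Z=14), Al3+ (Z=13), Mg2+ (Z=12), Na+ (Z=11), O2- (Z=8).
Ordering: Si4+ < Al3+ < Mg2+ < Na+ < O2-. The third smallest is Mg2+.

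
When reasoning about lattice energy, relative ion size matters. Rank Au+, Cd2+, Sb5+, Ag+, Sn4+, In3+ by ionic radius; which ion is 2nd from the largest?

Tabulating Z and e⁻: Sb5+: 46 e⁻, Z=51, Sn4+: 46 e⁻, Z=50, In3+: 46 e⁻, Z=49, Cd2+: 46 e⁻, Z=48, Ag+: 46 e⁻, Z=47, Au+: 78 e⁻, Z=79. Sb5+ < Sn4+ (both 46 e⁻, Z=51>50); Sn4+ < In3+ (both 46 e⁻, Z=50>49); In3+ < Cd2+ (both 46 e⁻, Z=49>48); Cd2+ < Ag+ (both 46 e⁻, Z=48>47); Ag+ < Au+ (same group, period 5 vs 6).
Ordering: Sb5+ < Sn4+ < In3+ < Cd2+ < Ag+ < Au+. The 2nd largest is Ag+.

Ag+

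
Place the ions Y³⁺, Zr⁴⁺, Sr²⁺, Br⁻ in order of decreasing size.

Br⁻ > Sr²⁺ > Y³⁺ > Zr⁴⁺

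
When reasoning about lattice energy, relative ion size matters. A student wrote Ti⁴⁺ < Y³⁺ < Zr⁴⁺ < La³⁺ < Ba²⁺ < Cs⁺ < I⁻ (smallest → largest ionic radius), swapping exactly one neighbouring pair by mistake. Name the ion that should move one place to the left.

Check each adjacent pair. Y³⁺ and Zr⁴⁺ are reversed: Zr⁴⁺ and Y³⁺ share 36 electrons; the higher nuclear charge on Zr (Z=40) contracts it more, so Zr⁴⁺ < Y³⁺. No other neighbouring pair contradicts the periodic trends, so Zr⁴⁺ is the ion listed too late.

Zr⁴⁺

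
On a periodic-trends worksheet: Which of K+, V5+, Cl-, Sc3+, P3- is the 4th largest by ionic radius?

All of these have 18 electrons (isoelectronic). With the same electron cloud, the ion with the most protons pulls it in tightest. Nuclear charges: V5+ (Z=23), Sc3+ (Z=21), K+ (Z=19), Cl- (Z=17), P3- (Z=15). Highest Z is smallest.
That gives V5+ < Sc3+ < K+ < Cl- < P3-. From the largest end, number 4 is Sc3+.

Sc3+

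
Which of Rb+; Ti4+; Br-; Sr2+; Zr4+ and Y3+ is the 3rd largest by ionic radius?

Sr2+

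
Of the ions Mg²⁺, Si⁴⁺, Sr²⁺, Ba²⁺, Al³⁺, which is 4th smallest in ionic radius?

Sr²⁺

Tabulating Z and e⁻: Si⁴⁺ has 10 e⁻ (Z=14), Al³⁺ has 10 e⁻ (Z=13), Mg²⁺ has 10 e⁻ (Z=12), Sr²⁺ has 36 e⁻ (Z=38), Ba²⁺ has 54 e⁻ (Z=56). Si⁴⁺ < Al³⁺ (both 10 e⁻, Z=14>13); Al³⁺ < Mg²⁺ (isoelectronic, higher Z=13 is smaller); Mg²⁺ < Sr²⁺ (same group, period 3 vs 5); Sr²⁺ < Ba²⁺ (same group, 1 shell fewer).
Ordering: Si⁴⁺ < Al³⁺ < Mg²⁺ < Sr²⁺ < Ba²⁺. The 4th smallest is Sr²⁺.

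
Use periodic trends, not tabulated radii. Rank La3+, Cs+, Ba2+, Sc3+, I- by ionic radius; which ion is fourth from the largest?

La3+

Tabulating Z and e⁻: Sc3+: 18 e⁻, Z=21, La3+: 54 e⁻, Z=57, Ba2+: 54 e⁻, Z=56, Cs+: 54 e⁻, Z=55, I-: 54 e⁻, Z=53. Sc3+ < La3+ (same group, 2 shells fewer); La3+ < Ba2+ (both 54 e⁻, Z=57>56); Ba2+ < Cs+ (both 54 e⁻, Z=56>55); Cs+ < I- (isoelectronic, higher Z=55 is smaller).
Full ascending order: Sc3+ < La3+ < Ba2+ < Cs+ < I-. Counting from the largest, position 4 is La3+.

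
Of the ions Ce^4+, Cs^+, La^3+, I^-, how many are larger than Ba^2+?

All of these have 54 electrons (isoelectronic). With the same electron cloud, the ion with the most protons pulls it in tightest. Nuclear charges: Ce^4+ (Z=58), La^3+ (Z=57), Ba^2+ (Z=56), Cs^+ (Z=55), I^- (Z=53). Highest Z is smallest.
Ordering all of them (including Ba^2+) by radius gives Ce^4+ < La^3+ < Ba^2+ < Cs^+ < I^-. That's 2.

2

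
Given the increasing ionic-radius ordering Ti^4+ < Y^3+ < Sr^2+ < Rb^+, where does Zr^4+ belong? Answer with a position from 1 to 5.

Tabulating Z and e⁻: Ti^4+ has 18 e⁻ (Z=22), Zr^4+ has 36 e⁻ (Z=40), Y^3+ has 36 e⁻ (Z=39), Sr^2+ has 36 e⁻ (Z=38), Rb^+ has 36 e⁻ (Z=37). Ti^4+ < Zr^4+ (same group, 1 shell fewer); Zr^4+ < Y^3+ (both 36 e⁻, Z=40>39); Y^3+ < Sr^2+ (isoelectronic, higher Z=39 is smaller); Sr^2+ < Rb^+ (isoelectronic, higher Z=38 is smaller).
Putting Zr^4+ in gives Ti^4+ < Zr^4+ < Y^3+ < Sr^2+ < Rb^+; it lands at slot 2.

2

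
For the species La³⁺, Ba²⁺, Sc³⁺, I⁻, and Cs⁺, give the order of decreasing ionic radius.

Electron counts and nuclear charges: Sc³⁺ (Z=21, 18 e⁻), La³⁺ (Z=57, 54 e⁻), Ba²⁺ (Z=56, 54 e⁻), Cs⁺ (Z=55, 54 e⁻), I⁻ (Z=53, 54 e⁻). Sc³⁺ < La³⁺ (same group, 2 shells fewer); La³⁺ < Ba²⁺ (both 54 e⁻, Z=57>56); Ba²⁺ < Cs⁺ (isoelectronic, higher Z=56 is smaller); Cs⁺ < I⁻ (both 54 e⁻, Z=55>53).

I⁻ > Cs⁺ > Ba²⁺ > La³⁺ > Sc³⁺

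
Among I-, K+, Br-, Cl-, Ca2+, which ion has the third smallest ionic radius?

Cl-

Tabulating Z and e⁻: Ca2+ (Z=20, 18 e⁻), K+ (Z=19, 18 e⁻), Cl- (Z=17, 18 e⁻), Br- (Z=35, 36 e⁻), I- (Z=53, 54 e⁻). Ca2+ < K+ (isoelectronic, higher Z=20 is smaller); K+ < Cl- (both 18 e⁻, Z=19>17); Cl- < Br- (same group, 1 shell fewer); Br- < I- (same group, period 4 vs 5).
Ordering: Ca2+ < K+ < Cl- < Br- < I-. The third smallest is Cl-.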